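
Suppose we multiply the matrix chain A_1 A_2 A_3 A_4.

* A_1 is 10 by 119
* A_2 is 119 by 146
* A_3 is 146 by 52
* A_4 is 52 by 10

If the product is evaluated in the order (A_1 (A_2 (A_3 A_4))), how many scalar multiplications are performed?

(A_3 A_4): 146×52 by 52×10 → 146×10, cost 146·52·10 = 75920
(A_2 (A_3 A_4)): 119×146 by 146×10 → 119×10, cost 119·146·10 = 173740; cumulative 249660
(A_1 (A_2 (A_3 A_4))): 10×119 by 119×10 → 10×10, cost 10·119·10 = 11900; cumulative 261560
Total: 261560 scalar multiplications.

261560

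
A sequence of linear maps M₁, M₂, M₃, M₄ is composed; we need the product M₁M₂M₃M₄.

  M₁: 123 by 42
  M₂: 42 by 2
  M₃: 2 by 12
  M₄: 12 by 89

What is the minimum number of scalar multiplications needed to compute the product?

34362

Adjacent pairs: M₁M₂ = 123·42·2 = 10332; M₂M₃ = 42·2·12 = 1008; M₃M₄ = 2·12·89 = 2136.
Length 3: M₁..M₃: k=1: 0+1008+123·42·12=63000; k=2: 10332+0+123·2·12=13284 → min 13284 | M₂..M₄: k=2: 0+2136+42·2·89=9612; k=3: 1008+0+42·12·89=45864 → min 9612.
Length 4: M₁..M₄: k=1: 0+9612+123·42·89=469386; k=2: 10332+2136+123·2·89=34362; k=3: 13284+0+123·12·89=144648 → min 34362.
Optimal order: ((M₁M₂)(M₃M₄)) with cost 34362.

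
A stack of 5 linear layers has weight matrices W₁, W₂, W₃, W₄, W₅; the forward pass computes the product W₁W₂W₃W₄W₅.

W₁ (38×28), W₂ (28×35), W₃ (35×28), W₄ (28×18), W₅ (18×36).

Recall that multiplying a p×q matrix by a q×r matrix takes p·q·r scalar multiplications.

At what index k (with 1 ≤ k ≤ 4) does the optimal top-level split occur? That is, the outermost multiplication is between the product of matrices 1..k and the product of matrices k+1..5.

Adjacent pairs: W₁W₂ = 38·28·35 = 37240; W₂W₃ = 28·35·28 = 27440; W₃W₄ = 35·28·18 = 17640; W₄W₅ = 28·18·36 = 18144.
Length 3: W₁..W₃: k=1: 0+27440+38·28·28=57232; k=2: 37240+0+38·35·28=74480 → min 57232 | W₂..W₄: k=2: 0+17640+28·35·18=35280; k=3: 27440+0+28·28·18=41552 → min 35280 | W₃..W₅: k=3: 0+18144+35·28·36=53424; k=4: 17640+0+35·18·36=40320 → min 40320.
Length 4: W₁..W₄: k=1: 0+35280+38·28·18=54432; k=2: 37240+17640+38·35·18=78820; k=3: 57232+0+38·28·18=76384 → min 54432 | W₂..W₅: k=2: 0+40320+28·35·36=75600; k=3: 27440+18144+28·28·36=73808; k=4: 35280+0+28·18·36=53424 → min 53424.
Top-level splits: k=1: (W₁..W₁)·(W₂..W₅) → 0+53424+38·28·36 = 91728; k=2: (W₁..W₂)·(W₃..W₅) → 37240+40320+38·35·36 = 125440; k=3: (W₁..W₃)·(W₄..W₅) → 57232+18144+38·28·36 = 113680; k=4: (W₁..W₄)·(W₅..W₅) → 54432+0+38·18·36 = 79056.
Best split is after W₄, i.e. k = 4.

4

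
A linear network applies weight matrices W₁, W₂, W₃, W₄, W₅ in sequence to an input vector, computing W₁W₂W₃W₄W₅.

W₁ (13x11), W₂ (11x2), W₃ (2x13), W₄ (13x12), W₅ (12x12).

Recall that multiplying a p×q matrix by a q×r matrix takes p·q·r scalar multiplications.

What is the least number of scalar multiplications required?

Adjacent pairs: W₁W₂ = 13·11·2 = 286; W₂W₃ = 11·2·13 = 286; W₃W₄ = 2·13·12 = 312; W₄W₅ = 13·12·12 = 1872.
Length 3: W₁..W₃: k=1: 0+286+13·11·13=2145; k=2: 286+0+13·2·13=624 → min 624 | W₂..W₄: k=2: 0+312+11·2·12=576; k=3: 286+0+11·13·12=2002 → min 576 | W₃..W₅: k=3: 0+1872+2·13·12=2184; k=4: 312+0+2·12·12=600 → min 600.
Length 4: W₁..W₄: k=1: 0+576+13·11·12=2292; k=2: 286+312+13·2·12=910; k=3: 624+0+13·13·12=2652 → min 910 | W₂..W₅: k=2: 0+600+11·2·12=864; k=3: 286+1872+11·13·12=3874; k=4: 576+0+11·12·12=2160 → min 864.
Length 5: W₁..W₅: k=1: 0+864+13·11·12=2580; k=2: 286+600+13·2·12=1198; k=3: 624+1872+13·13·12=4524; k=4: 910+0+13·12·12=2782 → min 1198.
Optimal order: ((W₁W₂)((W₃W₄)W₅)) with cost 1198.

1198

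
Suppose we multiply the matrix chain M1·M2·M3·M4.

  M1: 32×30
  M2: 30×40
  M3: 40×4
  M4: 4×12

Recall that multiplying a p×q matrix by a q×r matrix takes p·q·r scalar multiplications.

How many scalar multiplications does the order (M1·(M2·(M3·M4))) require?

27840

(M3·M4): 40×4 by 4×12 → 40×12, cost 40·4·12 = 1920
(M2·(M3·M4)): 30×40 by 40×12 → 30×12, cost 30·40·12 = 14400; cumulative 16320
(M1·(M2·(M3·M4))): 32×30 by 30×12 → 32×12, cost 32·30·12 = 11520; cumulative 27840
Total: 27840 scalar multiplications.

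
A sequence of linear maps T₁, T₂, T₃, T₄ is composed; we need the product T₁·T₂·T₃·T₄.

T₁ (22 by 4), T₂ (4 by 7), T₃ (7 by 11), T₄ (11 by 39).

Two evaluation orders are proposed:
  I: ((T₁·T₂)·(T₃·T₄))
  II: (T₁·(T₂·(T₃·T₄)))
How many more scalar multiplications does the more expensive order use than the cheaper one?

Order I = ((T₁·T₂)·(T₃·T₄)): (T₁·T₂): 22×4 by 4×7 → 22×7, cost 22·4·7 = 616; (T₃·T₄): 7×11 by 11×39 → 7×39, cost 7·11·39 = 3003; ((T₁·T₂)·(T₃·T₄)): 22×7 by 7×39 → 22×39, cost 22·7·39 = 6006; cumulative 9625. Total 9625.
Order II = (T₁·(T₂·(T₃·T₄))): (T₃·T₄): 7×11 by 11×39 → 7×39, cost 7·11·39 = 3003; (T₂·(T₃·T₄)): 4×7 by 7×39 → 4×39, cost 4·7·39 = 1092; cumulative 4095; (T₁·(T₂·(T₃·T₄))): 22×4 by 4×39 → 22×39, cost 22·4·39 = 3432; cumulative 7527. Total 7527.
Difference: |9625 − 7527| = 2098.

2098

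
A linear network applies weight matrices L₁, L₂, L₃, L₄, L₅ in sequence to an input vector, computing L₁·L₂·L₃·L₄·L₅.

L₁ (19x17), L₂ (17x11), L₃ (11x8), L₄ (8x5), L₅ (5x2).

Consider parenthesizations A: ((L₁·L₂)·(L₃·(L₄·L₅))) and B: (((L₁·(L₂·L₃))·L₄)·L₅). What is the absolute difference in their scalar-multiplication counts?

803

Order A = ((L₁·L₂)·(L₃·(L₄·L₅))): (L₁·L₂): 19×17 by 17×11 → 19×11, cost 19·17·11 = 3553; (L₄·L₅): 8×5 by 5×2 → 8×2, cost 8·5·2 = 80; (L₃·(L₄·L₅)): 11×8 by 8×2 → 11×2, cost 11·8·2 = 176; cumulative 256; ((L₁·L₂)·(L₃·(L₄·L₅))): 19×11 by 11×2 → 19×2, cost 19·11·2 = 418; cumulative 4227. Total 4227.
Order B = (((L₁·(L₂·L₃))·L₄)·L₅): (L₂·L₃): 17×11 by 11×8 → 17×8, cost 17·11·8 = 1496; (L₁·(L₂·L₃)): 19×17 by 17×8 → 19×8, cost 19·17·8 = 2584; cumulative 4080; ((L₁·(L₂·L₃))·L₄): 19×8 by 8×5 → 19×5, cost 19·8·5 = 760; cumulative 4840; (((L₁·(L₂·L₃))·L₄)·L₅): 19×5 by 5×2 → 19×2, cost 19·5·2 = 190; cumulative 5030. Total 5030.
Difference: |4227 − 5030| = 803.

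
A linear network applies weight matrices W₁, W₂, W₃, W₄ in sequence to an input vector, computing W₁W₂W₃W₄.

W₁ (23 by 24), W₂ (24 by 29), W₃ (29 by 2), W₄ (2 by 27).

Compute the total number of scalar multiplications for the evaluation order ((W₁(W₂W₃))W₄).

(W₂W₃): 24×29 by 29×2 → 24×2, cost 24·29·2 = 1392
(W₁(W₂W₃)): 23×24 by 24×2 → 23×2, cost 23·24·2 = 1104; cumulative 2496
((W₁(W₂W₃))W₄): 23×2 by 2×27 → 23×27, cost 23·2·27 = 1242; cumulative 3738
Total: 3738 scalar multiplications.

3738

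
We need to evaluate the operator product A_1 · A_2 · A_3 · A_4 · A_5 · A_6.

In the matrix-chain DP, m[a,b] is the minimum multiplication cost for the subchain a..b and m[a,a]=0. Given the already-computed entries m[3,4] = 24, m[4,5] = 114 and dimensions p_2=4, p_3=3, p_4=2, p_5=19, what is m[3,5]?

176

m[3,5] = min over k∈[3,4] of m[3,k]+m[k+1,5]+p_{2}·p_k·p_{5}.
k=3: 0 + 114 + 4·3·19 = 342; k=4: 24 + 0 + 4·2·19 = 176.
Minimum: 176 at k=4.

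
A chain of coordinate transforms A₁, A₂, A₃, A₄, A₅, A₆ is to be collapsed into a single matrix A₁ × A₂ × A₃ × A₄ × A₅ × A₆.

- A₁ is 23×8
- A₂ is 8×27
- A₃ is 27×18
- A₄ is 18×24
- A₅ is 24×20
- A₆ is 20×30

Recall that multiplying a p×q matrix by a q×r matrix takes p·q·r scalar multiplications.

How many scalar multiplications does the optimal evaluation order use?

21504

Adjacent pairs: A₁A₂ = 23·8·27 = 4968; A₂A₃ = 8·27·18 = 3888; A₃A₄ = 27·18·24 = 11664; A₄A₅ = 18·24·20 = 8640; A₅A₆ = 24·20·30 = 14400.
Length 3: A₁..A₃: k=1: 0+3888+23·8·18=7200; k=2: 4968+0+23·27·18=16146 → min 7200 | A₂..A₄: k=2: 0+11664+8·27·24=16848; k=3: 3888+0+8·18·24=7344 → min 7344 | A₃..A₅: k=3: 0+8640+27·18·20=18360; k=4: 11664+0+27·24·20=24624 → min 18360 | A₄..A₆: k=4: 0+14400+18·24·30=27360; k=5: 8640+0+18·20·30=19440 → min 19440.
Length 4: A₁..A₄: k=1: 0+7344+23·8·24=11760; k=2: 4968+11664+23·27·24=31536; k=3: 7200+0+23·18·24=17136 → min 11760 | A₂..A₅: k=2: 0+18360+8·27·20=22680; k=3: 3888+8640+8·18·20=15408; k=4: 7344+0+8·24·20=11184 → min 11184 | A₃..A₆: k=3: 0+19440+27·18·30=34020; k=4: 11664+14400+27·24·30=45504; k=5: 18360+0+27·20·30=34560 → min 34020.
Length 5: A₁..A₅: k=1: 0+11184+23·8·20=14864; k=2: 4968+18360+23·27·20=35748; k=3: 7200+8640+23·18·20=24120; k=4: 11760+0+23·24·20=22800 → min 14864 | A₂..A₆: k=2: 0+34020+8·27·30=40500; k=3: 3888+19440+8·18·30=27648; k=4: 7344+14400+8·24·30=27504; k=5: 11184+0+8·20·30=15984 → min 15984.
Length 6: A₁..A₆: k=1: 0+15984+23·8·30=21504; k=2: 4968+34020+23·27·30=57618; k=3: 7200+19440+23·18·30=39060; k=4: 11760+14400+23·24·30=42720; k=5: 14864+0+23·20·30=28664 → min 21504.
Optimal order: (A₁ × ((((A₂ × A₃) × A₄) × A₅) × A₆)) with cost 21504.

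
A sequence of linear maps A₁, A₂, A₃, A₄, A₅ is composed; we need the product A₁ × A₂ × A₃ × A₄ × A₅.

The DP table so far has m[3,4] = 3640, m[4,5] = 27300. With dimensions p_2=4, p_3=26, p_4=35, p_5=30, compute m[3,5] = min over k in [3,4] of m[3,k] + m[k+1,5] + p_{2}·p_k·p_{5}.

m[3,5] = min over k∈[3,4] of m[3,k]+m[k+1,5]+p_{2}·p_k·p_{5}.
k=3: 0 + 27300 + 4·26·30 = 30420; k=4: 3640 + 0 + 4·35·30 = 7840.
Minimum: 7840 at k=4.

7840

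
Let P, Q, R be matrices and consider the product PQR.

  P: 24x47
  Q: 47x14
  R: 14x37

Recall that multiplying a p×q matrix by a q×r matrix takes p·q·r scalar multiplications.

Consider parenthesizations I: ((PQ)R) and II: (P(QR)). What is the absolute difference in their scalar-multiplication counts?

Order I = ((PQ)R): (PQ): 24×47 by 47×14 → 24×14, cost 24·47·14 = 15792; ((PQ)R): 24×14 by 14×37 → 24×37, cost 24·14·37 = 12432; cumulative 28224. Total 28224.
Order II = (P(QR)): (QR): 47×14 by 14×37 → 47×37, cost 47·14·37 = 24346; (P(QR)): 24×47 by 47×37 → 24×37, cost 24·47·37 = 41736; cumulative 66082. Total 66082.
Difference: |28224 − 66082| = 37858.

37858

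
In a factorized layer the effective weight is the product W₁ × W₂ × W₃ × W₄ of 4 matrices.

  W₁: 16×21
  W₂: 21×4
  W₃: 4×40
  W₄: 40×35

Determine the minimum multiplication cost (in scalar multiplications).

9184

Adjacent pairs: W₁W₂ = 16·21·4 = 1344; W₂W₃ = 21·4·40 = 3360; W₃W₄ = 4·40·35 = 5600.
Length 3: W₁..W₃: k=1: 0+3360+16·21·40=16800; k=2: 1344+0+16·4·40=3904 → min 3904 | W₂..W₄: k=2: 0+5600+21·4·35=8540; k=3: 3360+0+21·40·35=32760 → min 8540.
Length 4: W₁..W₄: k=1: 0+8540+16·21·35=20300; k=2: 1344+5600+16·4·35=9184; k=3: 3904+0+16·40·35=26304 → min 9184.
Optimal order: ((W₁ × W₂) × (W₃ × W₄)) with cost 9184.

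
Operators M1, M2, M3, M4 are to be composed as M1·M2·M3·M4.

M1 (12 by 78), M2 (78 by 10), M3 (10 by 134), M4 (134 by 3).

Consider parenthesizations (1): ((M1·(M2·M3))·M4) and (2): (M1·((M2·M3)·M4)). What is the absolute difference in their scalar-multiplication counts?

Order (1) = ((M1·(M2·M3))·M4): (M2·M3): 78×10 by 10×134 → 78×134, cost 78·10·134 = 104520; (M1·(M2·M3)): 12×78 by 78×134 → 12×134, cost 12·78·134 = 125424; cumulative 229944; ((M1·(M2·M3))·M4): 12×134 by 134×3 → 12×3, cost 12·134·3 = 4824; cumulative 234768. Total 234768.
Order (2) = (M1·((M2·M3)·M4)): (M2·M3): 78×10 by 10×134 → 78×134, cost 78·10·134 = 104520; ((M2·M3)·M4): 78×134 by 134×3 → 78×3, cost 78·134·3 = 31356; cumulative 135876; (M1·((M2·M3)·M4)): 12×78 by 78×3 → 12×3, cost 12·78·3 = 2808; cumulative 138684. Total 138684.
Difference: |234768 − 138684| = 96084.

96084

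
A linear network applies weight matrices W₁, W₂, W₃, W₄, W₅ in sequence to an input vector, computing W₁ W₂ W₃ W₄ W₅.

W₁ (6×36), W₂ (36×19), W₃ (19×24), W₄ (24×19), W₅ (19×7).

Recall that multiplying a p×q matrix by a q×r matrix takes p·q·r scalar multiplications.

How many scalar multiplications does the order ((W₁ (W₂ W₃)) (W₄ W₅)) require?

(W₂ W₃): 36×19 by 19×24 → 36×24, cost 36·19·24 = 16416
(W₁ (W₂ W₃)): 6×36 by 36×24 → 6×24, cost 6·36·24 = 5184; cumulative 21600
(W₄ W₅): 24×19 by 19×7 → 24×7, cost 24·19·7 = 3192
((W₁ (W₂ W₃)) (W₄ W₅)): 6×24 by 24×7 → 6×7, cost 6·24·7 = 1008; cumulative 25800
Total: 25800 scalar multiplications.

25800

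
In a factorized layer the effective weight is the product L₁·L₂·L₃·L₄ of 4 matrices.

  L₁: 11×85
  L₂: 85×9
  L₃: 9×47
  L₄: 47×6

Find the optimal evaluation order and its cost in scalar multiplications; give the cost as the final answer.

11547

Adjacent pairs: L₁L₂ = 11·85·9 = 8415; L₂L₃ = 85·9·47 = 35955; L₃L₄ = 9·47·6 = 2538.
Length 3: L₁..L₃: k=1: 0+35955+11·85·47=79900; k=2: 8415+0+11·9·47=13068 → min 13068 | L₂..L₄: k=2: 0+2538+85·9·6=7128; k=3: 35955+0+85·47·6=59925 → min 7128.
Length 4: L₁..L₄: k=1: 0+7128+11·85·6=12738; k=2: 8415+2538+11·9·6=11547; k=3: 13068+0+11·47·6=16170 → min 11547.
Optimal parenthesization: ((L₁·L₂)·(L₃·L₄)) with cost 11547.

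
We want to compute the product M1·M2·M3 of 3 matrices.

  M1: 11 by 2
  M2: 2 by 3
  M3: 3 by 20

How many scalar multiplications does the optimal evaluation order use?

560

Order (M1·(M2·M3)): (M2·M3): 2×3 by 3×20 → 2×20, cost 2·3·20 = 120; (M1·(M2·M3)): 11×2 by 2×20 → 11×20, cost 11·2·20 = 440; cumulative 560. Total 560.
Order ((M1·M2)·M3): (M1·M2): 11×2 by 2×3 → 11×3, cost 11·2·3 = 66; ((M1·M2)·M3): 11×3 by 3×20 → 11×20, cost 11·3·20 = 660; cumulative 726. Total 726.
Minimum: 560.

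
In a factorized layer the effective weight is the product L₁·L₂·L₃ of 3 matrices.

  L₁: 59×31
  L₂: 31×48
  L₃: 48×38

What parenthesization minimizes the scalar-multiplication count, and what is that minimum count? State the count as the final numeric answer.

126046

(L₁·(L₂·L₃)): cost 126046.
((L₁·L₂)·L₃): cost 195408.
Optimal: (L₁·(L₂·L₃)) with cost 126046.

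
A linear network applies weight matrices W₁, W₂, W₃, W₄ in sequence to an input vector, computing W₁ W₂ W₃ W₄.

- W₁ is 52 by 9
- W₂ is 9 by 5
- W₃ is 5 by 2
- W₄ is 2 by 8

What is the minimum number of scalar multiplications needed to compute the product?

1858

Adjacent pairs: W₁W₂ = 52·9·5 = 2340; W₂W₃ = 9·5·2 = 90; W₃W₄ = 5·2·8 = 80.
Length 3: W₁..W₃: k=1: 0+90+52·9·2=1026; k=2: 2340+0+52·5·2=2860 → min 1026 | W₂..W₄: k=2: 0+80+9·5·8=440; k=3: 90+0+9·2·8=234 → min 234.
Length 4: W₁..W₄: k=1: 0+234+52·9·8=3978; k=2: 2340+80+52·5·8=4500; k=3: 1026+0+52·2·8=1858 → min 1858.
Optimal order: ((W₁ (W₂ W₃)) W₄) with cost 1858.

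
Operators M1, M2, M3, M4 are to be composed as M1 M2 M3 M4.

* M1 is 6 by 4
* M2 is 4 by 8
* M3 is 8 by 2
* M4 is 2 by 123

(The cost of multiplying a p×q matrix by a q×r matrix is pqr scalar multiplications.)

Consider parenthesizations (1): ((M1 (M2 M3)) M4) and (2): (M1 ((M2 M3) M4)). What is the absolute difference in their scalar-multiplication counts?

2412

Order (1) = ((M1 (M2 M3)) M4): (M2 M3): 4×8 by 8×2 → 4×2, cost 4·8·2 = 64; (M1 (M2 M3)): 6×4 by 4×2 → 6×2, cost 6·4·2 = 48; cumulative 112; ((M1 (M2 M3)) M4): 6×2 by 2×123 → 6×123, cost 6·2·123 = 1476; cumulative 1588. Total 1588.
Order (2) = (M1 ((M2 M3) M4)): (M2 M3): 4×8 by 8×2 → 4×2, cost 4·8·2 = 64; ((M2 M3) M4): 4×2 by 2×123 → 4×123, cost 4·2·123 = 984; cumulative 1048; (M1 ((M2 M3) M4)): 6×4 by 4×123 → 6×123, cost 6·4·123 = 2952; cumulative 4000. Total 4000.
Difference: |1588 − 4000| = 2412.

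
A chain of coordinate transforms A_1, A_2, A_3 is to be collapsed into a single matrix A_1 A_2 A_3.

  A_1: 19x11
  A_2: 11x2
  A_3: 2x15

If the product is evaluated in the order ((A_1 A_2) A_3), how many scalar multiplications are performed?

988

(A_1 A_2): 19×11 by 11×2 → 19×2, cost 19·11·2 = 418
((A_1 A_2) A_3): 19×2 by 2×15 → 19×15, cost 19·2·15 = 570; cumulative 988
Total: 988 scalar multiplications.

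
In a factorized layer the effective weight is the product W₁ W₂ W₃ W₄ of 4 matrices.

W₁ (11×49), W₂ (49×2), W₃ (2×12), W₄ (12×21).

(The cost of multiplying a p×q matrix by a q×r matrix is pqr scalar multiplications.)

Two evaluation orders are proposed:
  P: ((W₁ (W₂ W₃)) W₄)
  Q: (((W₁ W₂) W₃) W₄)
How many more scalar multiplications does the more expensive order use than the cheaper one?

Order P = ((W₁ (W₂ W₃)) W₄): (W₂ W₃): 49×2 by 2×12 → 49×12, cost 49·2·12 = 1176; (W₁ (W₂ W₃)): 11×49 by 49×12 → 11×12, cost 11·49·12 = 6468; cumulative 7644; ((W₁ (W₂ W₃)) W₄): 11×12 by 12×21 → 11×21, cost 11·12·21 = 2772; cumulative 10416. Total 10416.
Order Q = (((W₁ W₂) W₃) W₄): (W₁ W₂): 11×49 by 49×2 → 11×2, cost 11·49·2 = 1078; ((W₁ W₂) W₃): 11×2 by 2×12 → 11×12, cost 11·2·12 = 264; cumulative 1342; (((W₁ W₂) W₃) W₄): 11×12 by 12×21 → 11×21, cost 11·12·21 = 2772; cumulative 4114. Total 4114.
Difference: |10416 − 4114| = 6302.

6302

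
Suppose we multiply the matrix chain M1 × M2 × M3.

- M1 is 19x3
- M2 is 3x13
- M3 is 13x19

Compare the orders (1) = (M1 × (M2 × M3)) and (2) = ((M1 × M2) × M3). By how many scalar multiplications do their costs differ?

Order (1) = (M1 × (M2 × M3)): (M2 × M3): 3×13 by 13×19 → 3×19, cost 3·13·19 = 741; (M1 × (M2 × M3)): 19×3 by 3×19 → 19×19, cost 19·3·19 = 1083; cumulative 1824. Total 1824.
Order (2) = ((M1 × M2) × M3): (M1 × M2): 19×3 by 3×13 → 19×13, cost 19·3·13 = 741; ((M1 × M2) × M3): 19×13 by 13×19 → 19×19, cost 19·13·19 = 4693; cumulative 5434. Total 5434.
Difference: |1824 − 5434| = 3610.

3610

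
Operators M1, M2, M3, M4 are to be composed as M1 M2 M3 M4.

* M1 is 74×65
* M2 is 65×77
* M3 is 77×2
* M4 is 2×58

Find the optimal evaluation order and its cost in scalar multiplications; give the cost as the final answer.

28214

Adjacent pairs: M1M2 = 74·65·77 = 370370; M2M3 = 65·77·2 = 10010; M3M4 = 77·2·58 = 8932.
Length 3: M1..M3: k=1: 0+10010+74·65·2=19630; k=2: 370370+0+74·77·2=381766 → min 19630 | M2..M4: k=2: 0+8932+65·77·58=299222; k=3: 10010+0+65·2·58=17550 → min 17550.
Length 4: M1..M4: k=1: 0+17550+74·65·58=296530; k=2: 370370+8932+74·77·58=709786; k=3: 19630+0+74·2·58=28214 → min 28214.
Optimal parenthesization: ((M1 (M2 M3)) M4) with cost 28214.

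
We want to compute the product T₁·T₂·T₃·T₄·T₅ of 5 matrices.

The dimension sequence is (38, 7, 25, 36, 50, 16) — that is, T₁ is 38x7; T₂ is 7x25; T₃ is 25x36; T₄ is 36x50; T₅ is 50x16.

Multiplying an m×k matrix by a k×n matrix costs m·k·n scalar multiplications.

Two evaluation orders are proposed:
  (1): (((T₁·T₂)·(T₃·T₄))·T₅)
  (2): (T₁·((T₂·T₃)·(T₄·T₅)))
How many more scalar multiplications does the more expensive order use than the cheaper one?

86162

Order (1) = (((T₁·T₂)·(T₃·T₄))·T₅): (T₁·T₂): 38×7 by 7×25 → 38×25, cost 38·7·25 = 6650; (T₃·T₄): 25×36 by 36×50 → 25×50, cost 25·36·50 = 45000; ((T₁·T₂)·(T₃·T₄)): 38×25 by 25×50 → 38×50, cost 38·25·50 = 47500; cumulative 99150; (((T₁·T₂)·(T₃·T₄))·T₅): 38×50 by 50×16 → 38×16, cost 38·50·16 = 30400; cumulative 129550. Total 129550.
Order (2) = (T₁·((T₂·T₃)·(T₄·T₅))): (T₂·T₃): 7×25 by 25×36 → 7×36, cost 7·25·36 = 6300; (T₄·T₅): 36×50 by 50×16 → 36×16, cost 36·50·16 = 28800; ((T₂·T₃)·(T₄·T₅)): 7×36 by 36×16 → 7×16, cost 7·36·16 = 4032; cumulative 39132; (T₁·((T₂·T₃)·(T₄·T₅))): 38×7 by 7×16 → 38×16, cost 38·7·16 = 4256; cumulative 43388. Total 43388.
Difference: |129550 − 43388| = 86162.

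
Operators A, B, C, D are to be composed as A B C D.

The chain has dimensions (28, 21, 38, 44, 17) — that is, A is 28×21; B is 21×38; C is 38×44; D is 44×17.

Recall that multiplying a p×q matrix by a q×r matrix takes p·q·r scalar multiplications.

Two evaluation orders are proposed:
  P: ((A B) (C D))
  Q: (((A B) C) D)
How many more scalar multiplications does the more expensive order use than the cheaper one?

21248

Order P = ((A B) (C D)): (A B): 28×21 by 21×38 → 28×38, cost 28·21·38 = 22344; (C D): 38×44 by 44×17 → 38×17, cost 38·44·17 = 28424; ((A B) (C D)): 28×38 by 38×17 → 28×17, cost 28·38·17 = 18088; cumulative 68856. Total 68856.
Order Q = (((A B) C) D): (A B): 28×21 by 21×38 → 28×38, cost 28·21·38 = 22344; ((A B) C): 28×38 by 38×44 → 28×44, cost 28·38·44 = 46816; cumulative 69160; (((A B) C) D): 28×44 by 44×17 → 28×17, cost 28·44·17 = 20944; cumulative 90104. Total 90104.
Difference: |68856 − 90104| = 21248.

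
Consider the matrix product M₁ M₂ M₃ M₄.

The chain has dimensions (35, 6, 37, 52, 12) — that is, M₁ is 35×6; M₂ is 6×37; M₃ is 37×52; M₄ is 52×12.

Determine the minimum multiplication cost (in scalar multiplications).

17808

Adjacent pairs: M₁M₂ = 35·6·37 = 7770; M₂M₃ = 6·37·52 = 11544; M₃M₄ = 37·52·12 = 23088.
Length 3: M₁..M₃: k=1: 0+11544+35·6·52=22464; k=2: 7770+0+35·37·52=75110 → min 22464 | M₂..M₄: k=2: 0+23088+6·37·12=25752; k=3: 11544+0+6·52·12=15288 → min 15288.
Length 4: M₁..M₄: k=1: 0+15288+35·6·12=17808; k=2: 7770+23088+35·37·12=46398; k=3: 22464+0+35·52·12=44304 → min 17808.
Optimal order: (M₁ ((M₂ M₃) M₄)) with cost 17808.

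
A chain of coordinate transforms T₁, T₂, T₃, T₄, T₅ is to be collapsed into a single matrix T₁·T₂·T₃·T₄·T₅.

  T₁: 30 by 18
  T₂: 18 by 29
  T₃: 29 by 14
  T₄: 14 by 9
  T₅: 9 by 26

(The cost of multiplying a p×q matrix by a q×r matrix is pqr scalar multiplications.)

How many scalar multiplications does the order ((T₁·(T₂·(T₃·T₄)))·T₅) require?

(T₃·T₄): 29×14 by 14×9 → 29×9, cost 29·14·9 = 3654
(T₂·(T₃·T₄)): 18×29 by 29×9 → 18×9, cost 18·29·9 = 4698; cumulative 8352
(T₁·(T₂·(T₃·T₄))): 30×18 by 18×9 → 30×9, cost 30·18·9 = 4860; cumulative 13212
((T₁·(T₂·(T₃·T₄)))·T₅): 30×9 by 9×26 → 30×26, cost 30·9·26 = 7020; cumulative 20232
Total: 20232 scalar multiplications.

20232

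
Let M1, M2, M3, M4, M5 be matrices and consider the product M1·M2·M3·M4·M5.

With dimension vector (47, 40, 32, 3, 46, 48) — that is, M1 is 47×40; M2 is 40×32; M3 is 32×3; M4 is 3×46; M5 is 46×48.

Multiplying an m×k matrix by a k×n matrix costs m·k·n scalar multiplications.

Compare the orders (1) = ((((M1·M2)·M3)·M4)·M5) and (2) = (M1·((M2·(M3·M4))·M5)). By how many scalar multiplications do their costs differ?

66922

Order (1) = ((((M1·M2)·M3)·M4)·M5): (M1·M2): 47×40 by 40×32 → 47×32, cost 47·40·32 = 60160; ((M1·M2)·M3): 47×32 by 32×3 → 47×3, cost 47·32·3 = 4512; cumulative 64672; (((M1·M2)·M3)·M4): 47×3 by 3×46 → 47×46, cost 47·3·46 = 6486; cumulative 71158; ((((M1·M2)·M3)·M4)·M5): 47×46 by 46×48 → 47×48, cost 47·46·48 = 103776; cumulative 174934. Total 174934.
Order (2) = (M1·((M2·(M3·M4))·M5)): (M3·M4): 32×3 by 3×46 → 32×46, cost 32·3·46 = 4416; (M2·(M3·M4)): 40×32 by 32×46 → 40×46, cost 40·32·46 = 58880; cumulative 63296; ((M2·(M3·M4))·M5): 40×46 by 46×48 → 40×48, cost 40·46·48 = 88320; cumulative 151616; (M1·((M2·(M3·M4))·M5)): 47×40 by 40×48 → 47×48, cost 47·40·48 = 90240; cumulative 241856. Total 241856.
Difference: |174934 − 241856| = 66922.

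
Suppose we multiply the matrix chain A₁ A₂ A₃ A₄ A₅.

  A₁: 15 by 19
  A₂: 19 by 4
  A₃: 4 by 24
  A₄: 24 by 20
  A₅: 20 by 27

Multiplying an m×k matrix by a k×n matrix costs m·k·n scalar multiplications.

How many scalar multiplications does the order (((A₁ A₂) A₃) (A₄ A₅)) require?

(A₁ A₂): 15×19 by 19×4 → 15×4, cost 15·19·4 = 1140
((A₁ A₂) A₃): 15×4 by 4×24 → 15×24, cost 15·4·24 = 1440; cumulative 2580
(A₄ A₅): 24×20 by 20×27 → 24×27, cost 24·20·27 = 12960
(((A₁ A₂) A₃) (A₄ A₅)): 15×24 by 24×27 → 15×27, cost 15·24·27 = 9720; cumulative 25260
Total: 25260 scalar multiplications.

25260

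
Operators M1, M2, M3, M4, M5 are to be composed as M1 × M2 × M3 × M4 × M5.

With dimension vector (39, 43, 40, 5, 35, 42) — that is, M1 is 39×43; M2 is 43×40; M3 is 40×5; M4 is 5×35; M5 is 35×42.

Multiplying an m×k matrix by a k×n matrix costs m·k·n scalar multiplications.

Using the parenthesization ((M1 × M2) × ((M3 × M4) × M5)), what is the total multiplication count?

198400

(M1 × M2): 39×43 by 43×40 → 39×40, cost 39·43·40 = 67080
(M3 × M4): 40×5 by 5×35 → 40×35, cost 40·5·35 = 7000
((M3 × M4) × M5): 40×35 by 35×42 → 40×42, cost 40·35·42 = 58800; cumulative 65800
((M1 × M2) × ((M3 × M4) × M5)): 39×40 by 40×42 → 39×42, cost 39·40·42 = 65520; cumulative 198400
Total: 198400 scalar multiplications.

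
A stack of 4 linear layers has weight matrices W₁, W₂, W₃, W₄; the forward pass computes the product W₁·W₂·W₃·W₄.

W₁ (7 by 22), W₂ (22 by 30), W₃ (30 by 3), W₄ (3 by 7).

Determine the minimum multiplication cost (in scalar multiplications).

2589

Adjacent pairs: W₁W₂ = 7·22·30 = 4620; W₂W₃ = 22·30·3 = 1980; W₃W₄ = 30·3·7 = 630.
Length 3: W₁..W₃: k=1: 0+1980+7·22·3=2442; k=2: 4620+0+7·30·3=5250 → min 2442 | W₂..W₄: k=2: 0+630+22·30·7=5250; k=3: 1980+0+22·3·7=2442 → min 2442.
Length 4: W₁..W₄: k=1: 0+2442+7·22·7=3520; k=2: 4620+630+7·30·7=6720; k=3: 2442+0+7·3·7=2589 → min 2589.
Optimal order: ((W₁·(W₂·W₃))·W₄) with cost 2589.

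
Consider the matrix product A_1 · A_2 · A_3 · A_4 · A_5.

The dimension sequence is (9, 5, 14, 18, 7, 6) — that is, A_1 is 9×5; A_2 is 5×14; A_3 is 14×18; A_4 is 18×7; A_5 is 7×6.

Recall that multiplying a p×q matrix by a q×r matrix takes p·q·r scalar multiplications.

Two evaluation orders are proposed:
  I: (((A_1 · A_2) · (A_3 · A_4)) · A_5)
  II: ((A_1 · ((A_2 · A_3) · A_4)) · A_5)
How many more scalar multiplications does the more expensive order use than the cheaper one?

Order I = (((A_1 · A_2) · (A_3 · A_4)) · A_5): (A_1 · A_2): 9×5 by 5×14 → 9×14, cost 9·5·14 = 630; (A_3 · A_4): 14×18 by 18×7 → 14×7, cost 14·18·7 = 1764; ((A_1 · A_2) · (A_3 · A_4)): 9×14 by 14×7 → 9×7, cost 9·14·7 = 882; cumulative 3276; (((A_1 · A_2) · (A_3 · A_4)) · A_5): 9×7 by 7×6 → 9×6, cost 9·7·6 = 378; cumulative 3654. Total 3654.
Order II = ((A_1 · ((A_2 · A_3) · A_4)) · A_5): (A_2 · A_3): 5×14 by 14×18 → 5×18, cost 5·14·18 = 1260; ((A_2 · A_3) · A_4): 5×18 by 18×7 → 5×7, cost 5·18·7 = 630; cumulative 1890; (A_1 · ((A_2 · A_3) · A_4)): 9×5 by 5×7 → 9×7, cost 9·5·7 = 315; cumulative 2205; ((A_1 · ((A_2 · A_3) · A_4)) · A_5): 9×7 by 7×6 → 9×6, cost 9·7·6 = 378; cumulative 2583. Total 2583.
Difference: |3654 − 2583| = 1071.

1071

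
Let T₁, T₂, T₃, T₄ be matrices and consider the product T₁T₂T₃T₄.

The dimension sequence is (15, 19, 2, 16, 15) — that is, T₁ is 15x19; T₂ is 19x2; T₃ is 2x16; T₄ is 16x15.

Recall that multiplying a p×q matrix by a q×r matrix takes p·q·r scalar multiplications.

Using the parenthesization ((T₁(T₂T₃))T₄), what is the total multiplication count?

8768

(T₂T₃): 19×2 by 2×16 → 19×16, cost 19·2·16 = 608
(T₁(T₂T₃)): 15×19 by 19×16 → 15×16, cost 15·19·16 = 4560; cumulative 5168
((T₁(T₂T₃))T₄): 15×16 by 16×15 → 15×15, cost 15·16·15 = 3600; cumulative 8768
Total: 8768 scalar multiplications.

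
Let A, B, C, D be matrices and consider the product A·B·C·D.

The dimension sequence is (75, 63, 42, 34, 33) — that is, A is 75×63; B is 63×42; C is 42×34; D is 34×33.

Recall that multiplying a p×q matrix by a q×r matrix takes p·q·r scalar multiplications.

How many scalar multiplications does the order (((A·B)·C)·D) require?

389700

(A·B): 75×63 by 63×42 → 75×42, cost 75·63·42 = 198450
((A·B)·C): 75×42 by 42×34 → 75×34, cost 75·42·34 = 107100; cumulative 305550
(((A·B)·C)·D): 75×34 by 34×33 → 75×33, cost 75·34·33 = 84150; cumulative 389700
Total: 389700 scalar multiplications.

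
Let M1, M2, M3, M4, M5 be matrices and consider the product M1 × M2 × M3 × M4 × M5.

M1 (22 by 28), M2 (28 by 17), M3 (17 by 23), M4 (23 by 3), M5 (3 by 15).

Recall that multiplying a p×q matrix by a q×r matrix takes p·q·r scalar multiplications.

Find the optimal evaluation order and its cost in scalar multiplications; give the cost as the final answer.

Adjacent pairs: M1M2 = 22·28·17 = 10472; M2M3 = 28·17·23 = 10948; M3M4 = 17·23·3 = 1173; M4M5 = 23·3·15 = 1035.
Length 3: M1..M3: k=1: 0+10948+22·28·23=25116; k=2: 10472+0+22·17·23=19074 → min 19074 | M2..M4: k=2: 0+1173+28·17·3=2601; k=3: 10948+0+28·23·3=12880 → min 2601 | M3..M5: k=3: 0+1035+17·23·15=6900; k=4: 1173+0+17·3·15=1938 → min 1938.
Length 4: M1..M4: k=1: 0+2601+22·28·3=4449; k=2: 10472+1173+22·17·3=12767; k=3: 19074+0+22·23·3=20592 → min 4449 | M2..M5: k=2: 0+1938+28·17·15=9078; k=3: 10948+1035+28·23·15=21643; k=4: 2601+0+28·3·15=3861 → min 3861.
Length 5: M1..M5: k=1: 0+3861+22·28·15=13101; k=2: 10472+1938+22·17·15=18020; k=3: 19074+1035+22·23·15=27699; k=4: 4449+0+22·3·15=5439 → min 5439.
Optimal parenthesization: ((M1 × (M2 × (M3 × M4))) × M5) with cost 5439.

5439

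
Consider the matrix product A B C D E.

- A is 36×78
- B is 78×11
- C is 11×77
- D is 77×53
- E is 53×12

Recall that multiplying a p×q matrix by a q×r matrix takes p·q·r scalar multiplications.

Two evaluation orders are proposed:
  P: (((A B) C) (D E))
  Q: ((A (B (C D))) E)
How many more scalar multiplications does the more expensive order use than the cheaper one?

Order P = (((A B) C) (D E)): (A B): 36×78 by 78×11 → 36×11, cost 36·78·11 = 30888; ((A B) C): 36×11 by 11×77 → 36×77, cost 36·11·77 = 30492; cumulative 61380; (D E): 77×53 by 53×12 → 77×12, cost 77·53·12 = 48972; (((A B) C) (D E)): 36×77 by 77×12 → 36×12, cost 36·77·12 = 33264; cumulative 143616. Total 143616.
Order Q = ((A (B (C D))) E): (C D): 11×77 by 77×53 → 11×53, cost 11·77·53 = 44891; (B (C D)): 78×11 by 11×53 → 78×53, cost 78·11·53 = 45474; cumulative 90365; (A (B (C D))): 36×78 by 78×53 → 36×53, cost 36·78·53 = 148824; cumulative 239189; ((A (B (C D))) E): 36×53 by 53×12 → 36×12, cost 36·53·12 = 22896; cumulative 262085. Total 262085.
Difference: |143616 − 262085| = 118469.

118469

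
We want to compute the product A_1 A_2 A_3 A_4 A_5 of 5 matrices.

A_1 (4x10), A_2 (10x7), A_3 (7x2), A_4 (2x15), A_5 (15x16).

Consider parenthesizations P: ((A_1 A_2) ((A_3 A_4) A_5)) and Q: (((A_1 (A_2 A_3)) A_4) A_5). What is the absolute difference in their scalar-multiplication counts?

Order P = ((A_1 A_2) ((A_3 A_4) A_5)): (A_1 A_2): 4×10 by 10×7 → 4×7, cost 4·10·7 = 280; (A_3 A_4): 7×2 by 2×15 → 7×15, cost 7·2·15 = 210; ((A_3 A_4) A_5): 7×15 by 15×16 → 7×16, cost 7·15·16 = 1680; cumulative 1890; ((A_1 A_2) ((A_3 A_4) A_5)): 4×7 by 7×16 → 4×16, cost 4·7·16 = 448; cumulative 2618. Total 2618.
Order Q = (((A_1 (A_2 A_3)) A_4) A_5): (A_2 A_3): 10×7 by 7×2 → 10×2, cost 10·7·2 = 140; (A_1 (A_2 A_3)): 4×10 by 10×2 → 4×2, cost 4·10·2 = 80; cumulative 220; ((A_1 (A_2 A_3)) A_4): 4×2 by 2×15 → 4×15, cost 4·2·15 = 120; cumulative 340; (((A_1 (A_2 A_3)) A_4) A_5): 4×15 by 15×16 → 4×16, cost 4·15·16 = 960; cumulative 1300. Total 1300.
Difference: |2618 − 1300| = 1318.

1318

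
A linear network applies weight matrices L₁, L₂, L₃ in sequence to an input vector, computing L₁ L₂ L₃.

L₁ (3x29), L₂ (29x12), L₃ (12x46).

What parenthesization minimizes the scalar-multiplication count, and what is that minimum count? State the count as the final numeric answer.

(L₁ (L₂ L₃)): cost 20010.
((L₁ L₂) L₃): cost 2700.
Optimal: ((L₁ L₂) L₃) with cost 2700.

2700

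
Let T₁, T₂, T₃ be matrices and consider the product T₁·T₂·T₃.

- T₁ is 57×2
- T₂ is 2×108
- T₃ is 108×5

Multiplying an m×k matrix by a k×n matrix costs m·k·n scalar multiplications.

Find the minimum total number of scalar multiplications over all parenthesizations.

Order (T₁·(T₂·T₃)): (T₂·T₃): 2×108 by 108×5 → 2×5, cost 2·108·5 = 1080; (T₁·(T₂·T₃)): 57×2 by 2×5 → 57×5, cost 57·2·5 = 570; cumulative 1650. Total 1650.
Order ((T₁·T₂)·T₃): (T₁·T₂): 57×2 by 2×108 → 57×108, cost 57·2·108 = 12312; ((T₁·T₂)·T₃): 57×108 by 108×5 → 57×5, cost 57·108·5 = 30780; cumulative 43092. Total 43092.
Minimum: 1650.

1650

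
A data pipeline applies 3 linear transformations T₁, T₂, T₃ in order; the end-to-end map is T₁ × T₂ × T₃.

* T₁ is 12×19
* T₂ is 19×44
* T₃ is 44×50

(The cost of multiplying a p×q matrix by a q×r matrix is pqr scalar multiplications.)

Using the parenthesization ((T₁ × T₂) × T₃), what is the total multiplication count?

(T₁ × T₂): 12×19 by 19×44 → 12×44, cost 12·19·44 = 10032
((T₁ × T₂) × T₃): 12×44 by 44×50 → 12×50, cost 12·44·50 = 26400; cumulative 36432
Total: 36432 scalar multiplications.

36432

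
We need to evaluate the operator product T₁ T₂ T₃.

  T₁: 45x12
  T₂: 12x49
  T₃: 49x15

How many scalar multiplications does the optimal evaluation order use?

16920

Order (T₁ (T₂ T₃)): (T₂ T₃): 12×49 by 49×15 → 12×15, cost 12·49·15 = 8820; (T₁ (T₂ T₃)): 45×12 by 12×15 → 45×15, cost 45·12·15 = 8100; cumulative 16920. Total 16920.
Order ((T₁ T₂) T₃): (T₁ T₂): 45×12 by 12×49 → 45×49, cost 45·12·49 = 26460; ((T₁ T₂) T₃): 45×49 by 49×15 → 45×15, cost 45·49·15 = 33075; cumulative 59535. Total 59535.
Minimum: 16920.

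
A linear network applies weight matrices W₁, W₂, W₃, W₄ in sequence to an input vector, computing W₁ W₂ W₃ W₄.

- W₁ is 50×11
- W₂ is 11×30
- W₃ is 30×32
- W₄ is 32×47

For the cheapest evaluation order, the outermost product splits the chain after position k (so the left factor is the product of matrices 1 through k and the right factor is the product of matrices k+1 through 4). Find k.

Adjacent pairs: W₁W₂ = 50·11·30 = 16500; W₂W₃ = 11·30·32 = 10560; W₃W₄ = 30·32·47 = 45120.
Length 3: W₁..W₃: k=1: 0+10560+50·11·32=28160; k=2: 16500+0+50·30·32=64500 → min 28160 | W₂..W₄: k=2: 0+45120+11·30·47=60630; k=3: 10560+0+11·32·47=27104 → min 27104.
Top-level splits: k=1: (W₁..W₁)·(W₂..W₄) → 0+27104+50·11·47 = 52954; k=2: (W₁..W₂)·(W₃..W₄) → 16500+45120+50·30·47 = 132120; k=3: (W₁..W₃)·(W₄..W₄) → 28160+0+50·32·47 = 103360.
Best split is after W₁, i.e. k = 1.

1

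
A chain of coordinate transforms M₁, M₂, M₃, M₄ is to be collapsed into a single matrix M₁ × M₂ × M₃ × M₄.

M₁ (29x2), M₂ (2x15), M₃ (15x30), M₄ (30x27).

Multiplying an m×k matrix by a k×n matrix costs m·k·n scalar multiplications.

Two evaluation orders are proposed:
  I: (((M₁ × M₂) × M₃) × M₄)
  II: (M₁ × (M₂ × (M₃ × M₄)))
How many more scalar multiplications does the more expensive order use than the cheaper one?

22884

Order I = (((M₁ × M₂) × M₃) × M₄): (M₁ × M₂): 29×2 by 2×15 → 29×15, cost 29·2·15 = 870; ((M₁ × M₂) × M₃): 29×15 by 15×30 → 29×30, cost 29·15·30 = 13050; cumulative 13920; (((M₁ × M₂) × M₃) × M₄): 29×30 by 30×27 → 29×27, cost 29·30·27 = 23490; cumulative 37410. Total 37410.
Order II = (M₁ × (M₂ × (M₃ × M₄))): (M₃ × M₄): 15×30 by 30×27 → 15×27, cost 15·30·27 = 12150; (M₂ × (M₃ × M₄)): 2×15 by 15×27 → 2×27, cost 2·15·27 = 810; cumulative 12960; (M₁ × (M₂ × (M₃ × M₄))): 29×2 by 2×27 → 29×27, cost 29·2·27 = 1566; cumulative 14526. Total 14526.
Difference: |37410 − 14526| = 22884.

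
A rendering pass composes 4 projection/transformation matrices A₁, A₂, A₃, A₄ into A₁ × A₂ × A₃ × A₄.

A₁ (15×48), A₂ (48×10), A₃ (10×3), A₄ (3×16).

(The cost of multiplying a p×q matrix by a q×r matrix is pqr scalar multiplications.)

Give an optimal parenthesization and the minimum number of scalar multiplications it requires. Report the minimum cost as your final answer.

4320

Adjacent pairs: A₁A₂ = 15·48·10 = 7200; A₂A₃ = 48·10·3 = 1440; A₃A₄ = 10·3·16 = 480.
Length 3: A₁..A₃: k=1: 0+1440+15·48·3=3600; k=2: 7200+0+15·10·3=7650 → min 3600 | A₂..A₄: k=2: 0+480+48·10·16=8160; k=3: 1440+0+48·3·16=3744 → min 3744.
Length 4: A₁..A₄: k=1: 0+3744+15·48·16=15264; k=2: 7200+480+15·10·16=10080; k=3: 3600+0+15·3·16=4320 → min 4320.
Optimal parenthesization: ((A₁ × (A₂ × A₃)) × A₄) with cost 4320.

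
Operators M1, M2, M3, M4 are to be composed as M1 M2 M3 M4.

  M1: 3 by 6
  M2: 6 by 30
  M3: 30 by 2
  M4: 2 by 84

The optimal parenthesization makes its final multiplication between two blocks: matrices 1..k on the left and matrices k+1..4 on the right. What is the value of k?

Adjacent pairs: M1M2 = 3·6·30 = 540; M2M3 = 6·30·2 = 360; M3M4 = 30·2·84 = 5040.
Length 3: M1..M3: k=1: 0+360+3·6·2=396; k=2: 540+0+3·30·2=720 → min 396 | M2..M4: k=2: 0+5040+6·30·84=20160; k=3: 360+0+6·2·84=1368 → min 1368.
Top-level splits: k=1: (M1..M1)·(M2..M4) → 0+1368+3·6·84 = 2880; k=2: (M1..M2)·(M3..M4) → 540+5040+3·30·84 = 13140; k=3: (M1..M3)·(M4..M4) → 396+0+3·2·84 = 900.
Best split is after M3, i.e. k = 3.

3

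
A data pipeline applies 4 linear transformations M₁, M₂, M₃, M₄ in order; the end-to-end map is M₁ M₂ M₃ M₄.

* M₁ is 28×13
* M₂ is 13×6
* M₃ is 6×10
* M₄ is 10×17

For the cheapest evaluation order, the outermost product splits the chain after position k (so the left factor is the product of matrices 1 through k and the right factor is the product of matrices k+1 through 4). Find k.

2

Adjacent pairs: M₁M₂ = 28·13·6 = 2184; M₂M₃ = 13·6·10 = 780; M₃M₄ = 6·10·17 = 1020.
Length 3: M₁..M₃: k=1: 0+780+28·13·10=4420; k=2: 2184+0+28·6·10=3864 → min 3864 | M₂..M₄: k=2: 0+1020+13·6·17=2346; k=3: 780+0+13·10·17=2990 → min 2346.
Top-level splits: k=1: (M₁..M₁)·(M₂..M₄) → 0+2346+28·13·17 = 8534; k=2: (M₁..M₂)·(M₃..M₄) → 2184+1020+28·6·17 = 6060; k=3: (M₁..M₃)·(M₄..M₄) → 3864+0+28·10·17 = 8624.
Best split is after M₂, i.e. k = 2.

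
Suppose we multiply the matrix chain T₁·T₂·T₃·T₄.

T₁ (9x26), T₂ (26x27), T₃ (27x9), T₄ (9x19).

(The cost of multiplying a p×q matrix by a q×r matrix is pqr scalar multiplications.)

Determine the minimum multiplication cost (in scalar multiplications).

Adjacent pairs: T₁T₂ = 9·26·27 = 6318; T₂T₃ = 26·27·9 = 6318; T₃T₄ = 27·9·19 = 4617.
Length 3: T₁..T₃: k=1: 0+6318+9·26·9=8424; k=2: 6318+0+9·27·9=8505 → min 8424 | T₂..T₄: k=2: 0+4617+26·27·19=17955; k=3: 6318+0+26·9·19=10764 → min 10764.
Length 4: T₁..T₄: k=1: 0+10764+9·26·19=15210; k=2: 6318+4617+9·27·19=15552; k=3: 8424+0+9·9·19=9963 → min 9963.
Optimal order: ((T₁·(T₂·T₃))·T₄) with cost 9963.

9963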